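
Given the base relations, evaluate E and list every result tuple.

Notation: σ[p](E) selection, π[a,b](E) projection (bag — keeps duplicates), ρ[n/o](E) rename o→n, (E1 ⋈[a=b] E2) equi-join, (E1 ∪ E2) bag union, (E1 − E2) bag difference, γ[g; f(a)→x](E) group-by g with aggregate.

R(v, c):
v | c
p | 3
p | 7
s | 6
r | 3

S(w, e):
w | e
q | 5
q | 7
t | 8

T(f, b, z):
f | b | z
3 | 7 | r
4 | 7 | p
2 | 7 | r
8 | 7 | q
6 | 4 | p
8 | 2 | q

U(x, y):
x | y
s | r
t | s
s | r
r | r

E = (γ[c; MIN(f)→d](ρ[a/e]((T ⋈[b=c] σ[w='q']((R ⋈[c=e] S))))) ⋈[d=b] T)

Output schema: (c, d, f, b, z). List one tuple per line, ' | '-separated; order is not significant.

Per-node cardinality:
  T → 6
  R → 4
  S → 3
  (R ⋈[c=e] S) → 1
  σ[w='q']((R ⋈[c=e] S)) → 1
  (T ⋈[b=c] σ[w='q']((R ⋈[c=e] S))) → 4
  ρ[a/e]((T ⋈[b=c] σ[w='q']((R ⋈[c=e] S)))) → 4
  γ[c; MIN(f)→d](ρ[a/e]((T ⋈[b=c] σ[w='q']((R ⋈[c=e] S))))) → 1
  T → 6
  (γ[c; MIN(f)→d](ρ[a/e]((T ⋈[b=c] σ[w='q']((R ⋈[c=e] S))))) ⋈[d=b] T) → 1

== RESULT ==
c | d | f | b | z
7 | 2 | 8 | 2 | q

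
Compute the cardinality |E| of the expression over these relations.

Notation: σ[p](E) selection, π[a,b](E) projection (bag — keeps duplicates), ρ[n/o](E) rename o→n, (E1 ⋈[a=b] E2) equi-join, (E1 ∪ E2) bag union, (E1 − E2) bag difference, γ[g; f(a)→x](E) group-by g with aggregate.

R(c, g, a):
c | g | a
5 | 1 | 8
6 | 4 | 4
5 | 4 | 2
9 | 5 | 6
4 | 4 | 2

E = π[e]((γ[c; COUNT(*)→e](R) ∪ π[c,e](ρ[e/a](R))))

Row counts bottom-up:
  R → 5
  γ[c; COUNT(*)→e](R) → 4
  R → 5
  ρ[e/a](R) → 5
  π[c,e](ρ[e/a](R)) → 5
  (γ[c; COUNT(*)→e](R) ∪ π[c,e](ρ[e/a](R))) → 9
  π[e]((γ[c; COUNT(*)→e](R) ∪ π[c,e](ρ[e/a](R)))) → 9

|E| = 9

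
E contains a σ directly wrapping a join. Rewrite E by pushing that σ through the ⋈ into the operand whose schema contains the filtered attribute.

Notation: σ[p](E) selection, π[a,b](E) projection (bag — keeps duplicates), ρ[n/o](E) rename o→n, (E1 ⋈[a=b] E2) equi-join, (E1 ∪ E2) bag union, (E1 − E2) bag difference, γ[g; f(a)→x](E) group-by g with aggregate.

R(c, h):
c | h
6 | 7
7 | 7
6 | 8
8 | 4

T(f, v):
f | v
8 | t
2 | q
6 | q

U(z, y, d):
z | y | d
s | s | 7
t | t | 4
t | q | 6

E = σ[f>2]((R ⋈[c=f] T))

σ filters on f, owned by the right side.
E' = (R ⋈[c=f] σ[f>2](T))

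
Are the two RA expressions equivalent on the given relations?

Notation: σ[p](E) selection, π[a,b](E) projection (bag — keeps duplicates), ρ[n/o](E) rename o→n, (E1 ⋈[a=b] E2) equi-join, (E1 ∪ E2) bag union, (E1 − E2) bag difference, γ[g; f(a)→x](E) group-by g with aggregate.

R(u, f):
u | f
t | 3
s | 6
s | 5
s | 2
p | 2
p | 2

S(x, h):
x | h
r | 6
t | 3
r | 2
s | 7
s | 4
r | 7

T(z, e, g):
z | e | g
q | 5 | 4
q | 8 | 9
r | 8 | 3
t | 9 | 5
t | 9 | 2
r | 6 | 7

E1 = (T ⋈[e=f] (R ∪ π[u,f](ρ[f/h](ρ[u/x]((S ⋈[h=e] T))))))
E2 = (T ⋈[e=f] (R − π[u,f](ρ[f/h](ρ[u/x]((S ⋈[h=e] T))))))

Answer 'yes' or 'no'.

E1 row counts bottom-up:
  T → 6
  R → 6
  S → 6
  T → 6
  (S ⋈[h=e] T) → 1
  ρ[u/x]((S ⋈[h=e] T)) → 1
  ρ[f/h](ρ[u/x]((S ⋈[h=e] T))) → 1
  π[u,f](ρ[f/h](ρ[u/x]((S ⋈[h=e] T)))) → 1
  (R ∪ π[u,f](ρ[f/h](ρ[u/x]((S ⋈[h=e] T))))) → 7
  (T ⋈[e=f] (R ∪ π[u,f](ρ[f/h](ρ[u/x]((S ⋈[h=e] T)))))) → 3
E2 row counts bottom-up:
  T → 6
  R → 6
  S → 6
  T → 6
  (S ⋈[h=e] T) → 1
  ρ[u/x]((S ⋈[h=e] T)) → 1
  ρ[f/h](ρ[u/x]((S ⋈[h=e] T))) → 1
  π[u,f](ρ[f/h](ρ[u/x]((S ⋈[h=e] T)))) → 1
  (R − π[u,f](ρ[f/h](ρ[u/x]((S ⋈[h=e] T))))) → 6
  (T ⋈[e=f] (R − π[u,f](ρ[f/h](ρ[u/x]((S ⋈[h=e] T)))))) → 2

E1 result:
z | e | g | u | f
q | 5 | 4 | s | 5
r | 6 | 7 | r | 6
r | 6 | 7 | s | 6
E2 result:
z | e | g | u | f
q | 5 | 4 | s | 5
r | 6 | 7 | s | 6
Witness: ('r', 6, 7, 'r', 6) appears 1× in E1 but 0× in E2.

no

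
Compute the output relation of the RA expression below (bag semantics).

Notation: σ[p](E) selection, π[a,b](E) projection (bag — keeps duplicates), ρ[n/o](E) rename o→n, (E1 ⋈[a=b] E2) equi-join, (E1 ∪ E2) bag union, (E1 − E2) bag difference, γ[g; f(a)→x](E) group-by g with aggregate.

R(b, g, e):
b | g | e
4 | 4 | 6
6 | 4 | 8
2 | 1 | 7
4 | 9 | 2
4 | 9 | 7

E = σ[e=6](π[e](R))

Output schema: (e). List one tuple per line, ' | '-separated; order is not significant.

Subexpression sizes:
  R → 5
  π[e](R) → 5
  σ[e=6](π[e](R)) → 1

== RESULT ==
e
6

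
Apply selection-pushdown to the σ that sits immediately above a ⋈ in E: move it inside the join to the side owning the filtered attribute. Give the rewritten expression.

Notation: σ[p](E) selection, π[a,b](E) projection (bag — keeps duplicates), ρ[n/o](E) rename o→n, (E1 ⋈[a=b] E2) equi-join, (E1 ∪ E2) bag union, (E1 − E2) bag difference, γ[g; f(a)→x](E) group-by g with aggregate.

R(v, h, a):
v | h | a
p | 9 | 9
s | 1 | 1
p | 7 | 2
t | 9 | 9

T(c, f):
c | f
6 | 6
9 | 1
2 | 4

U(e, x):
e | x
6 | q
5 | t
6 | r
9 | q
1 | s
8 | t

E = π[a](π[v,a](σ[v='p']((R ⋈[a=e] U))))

σ filters on v, owned by the left side.
E' = π[a](π[v,a]((σ[v='p'](R) ⋈[a=e] U)))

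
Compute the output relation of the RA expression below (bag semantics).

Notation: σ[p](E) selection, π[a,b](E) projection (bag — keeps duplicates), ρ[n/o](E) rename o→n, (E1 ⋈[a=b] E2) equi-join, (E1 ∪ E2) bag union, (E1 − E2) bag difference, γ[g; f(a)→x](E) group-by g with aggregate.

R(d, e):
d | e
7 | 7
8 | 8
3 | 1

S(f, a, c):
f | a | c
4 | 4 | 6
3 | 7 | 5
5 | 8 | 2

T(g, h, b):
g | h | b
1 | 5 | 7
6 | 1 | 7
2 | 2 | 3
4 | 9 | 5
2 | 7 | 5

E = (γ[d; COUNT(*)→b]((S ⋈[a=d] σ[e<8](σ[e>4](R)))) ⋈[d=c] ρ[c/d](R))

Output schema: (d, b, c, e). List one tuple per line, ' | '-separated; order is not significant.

Per-node cardinality:
  S → 3
  R → 3
  σ[e>4](R) → 2
  σ[e<8](σ[e>4](R)) → 1
  (S ⋈[a=d] σ[e<8](σ[e>4](R))) → 1
  γ[d; COUNT(*)→b]((S ⋈[a=d] σ[e<8](σ[e>4](R)))) → 1
  R → 3
  ρ[c/d](R) → 3
  (γ[d; COUNT(*)→b]((S ⋈[a=d] σ[e<8](σ[e>4](R)))) ⋈[d=c] ρ[c/d](R)) → 1

== RESULT ==
d | b | c | e
7 | 1 | 7 | 7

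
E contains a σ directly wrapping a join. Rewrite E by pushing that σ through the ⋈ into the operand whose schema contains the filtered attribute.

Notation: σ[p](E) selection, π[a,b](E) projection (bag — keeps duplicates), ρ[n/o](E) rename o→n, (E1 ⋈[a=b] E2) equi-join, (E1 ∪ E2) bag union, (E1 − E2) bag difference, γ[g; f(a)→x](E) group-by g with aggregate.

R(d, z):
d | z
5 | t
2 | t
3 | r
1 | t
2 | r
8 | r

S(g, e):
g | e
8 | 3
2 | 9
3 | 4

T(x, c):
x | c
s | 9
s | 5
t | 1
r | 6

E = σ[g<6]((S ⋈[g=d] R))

σ filters on g, owned by the left side.
E' = (σ[g<6](S) ⋈[g=d] R)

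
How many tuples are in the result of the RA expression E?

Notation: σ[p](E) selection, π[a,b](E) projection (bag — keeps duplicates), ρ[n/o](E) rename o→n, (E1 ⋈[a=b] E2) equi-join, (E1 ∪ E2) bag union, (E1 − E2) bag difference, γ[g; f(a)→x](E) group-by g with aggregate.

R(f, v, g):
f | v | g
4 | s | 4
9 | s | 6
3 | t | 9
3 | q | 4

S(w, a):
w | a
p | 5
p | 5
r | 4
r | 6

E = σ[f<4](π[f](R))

Stepwise |·|:
  R → 4
  π[f](R) → 4
  σ[f<4](π[f](R)) → 2

|E| = 2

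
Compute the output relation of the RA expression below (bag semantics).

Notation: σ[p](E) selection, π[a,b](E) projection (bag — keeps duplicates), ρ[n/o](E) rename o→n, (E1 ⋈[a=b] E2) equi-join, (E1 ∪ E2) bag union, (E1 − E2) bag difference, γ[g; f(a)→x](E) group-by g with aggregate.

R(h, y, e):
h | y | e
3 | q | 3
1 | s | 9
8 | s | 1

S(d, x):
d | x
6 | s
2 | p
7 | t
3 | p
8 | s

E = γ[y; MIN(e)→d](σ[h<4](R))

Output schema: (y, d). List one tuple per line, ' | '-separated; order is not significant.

Row counts bottom-up:
  R → 3
  σ[h<4](R) → 2
  γ[y; MIN(e)→d](σ[h<4](R)) → 2

== RESULT ==
y | d
q | 3
s | 9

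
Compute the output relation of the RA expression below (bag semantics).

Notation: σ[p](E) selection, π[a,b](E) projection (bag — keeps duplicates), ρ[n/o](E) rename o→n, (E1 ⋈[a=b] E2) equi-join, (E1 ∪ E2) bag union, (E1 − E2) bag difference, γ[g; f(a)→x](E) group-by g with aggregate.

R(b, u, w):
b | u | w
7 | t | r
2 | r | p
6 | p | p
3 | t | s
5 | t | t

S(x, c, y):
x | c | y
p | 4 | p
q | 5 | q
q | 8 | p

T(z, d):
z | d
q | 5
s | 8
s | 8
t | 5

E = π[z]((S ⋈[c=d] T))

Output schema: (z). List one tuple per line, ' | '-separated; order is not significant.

Subexpression sizes:
  S → 3
  T → 4
  (S ⋈[c=d] T) → 4
  π[z]((S ⋈[c=d] T)) → 4

== RESULT ==
z
q
s
s
t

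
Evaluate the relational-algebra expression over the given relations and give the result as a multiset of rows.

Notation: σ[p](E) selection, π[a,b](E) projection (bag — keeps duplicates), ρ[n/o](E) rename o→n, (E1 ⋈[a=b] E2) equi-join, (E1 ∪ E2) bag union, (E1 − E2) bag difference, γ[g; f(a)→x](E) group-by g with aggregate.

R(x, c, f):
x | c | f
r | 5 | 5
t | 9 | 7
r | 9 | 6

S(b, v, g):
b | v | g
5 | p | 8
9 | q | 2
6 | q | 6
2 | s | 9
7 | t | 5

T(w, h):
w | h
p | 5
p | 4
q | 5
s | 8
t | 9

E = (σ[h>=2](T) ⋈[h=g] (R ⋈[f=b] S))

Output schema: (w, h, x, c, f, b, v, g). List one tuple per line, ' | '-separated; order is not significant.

Subexpression sizes:
  T → 5
  σ[h>=2](T) → 5
  R → 3
  S → 5
  (R ⋈[f=b] S) → 3
  (σ[h>=2](T) ⋈[h=g] (R ⋈[f=b] S)) → 3

== RESULT ==
w | h | x | c | f | b | v | g
p | 5 | t | 9 | 7 | 7 | t | 5
q | 5 | t | 9 | 7 | 7 | t | 5
s | 8 | r | 5 | 5 | 5 | p | 8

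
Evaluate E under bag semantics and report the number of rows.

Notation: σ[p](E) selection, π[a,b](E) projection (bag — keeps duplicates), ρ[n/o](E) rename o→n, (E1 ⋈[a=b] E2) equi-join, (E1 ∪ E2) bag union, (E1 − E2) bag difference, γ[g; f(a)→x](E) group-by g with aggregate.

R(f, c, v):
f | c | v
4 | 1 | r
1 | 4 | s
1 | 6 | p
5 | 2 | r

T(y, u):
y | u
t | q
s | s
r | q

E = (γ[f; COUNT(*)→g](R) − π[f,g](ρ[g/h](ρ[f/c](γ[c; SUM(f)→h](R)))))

Stepwise |·|:
  R → 4
  γ[f; COUNT(*)→g](R) → 3
  R → 4
  γ[c; SUM(f)→h](R) → 4
  ρ[f/c](γ[c; SUM(f)→h](R)) → 4
  ρ[g/h](ρ[f/c](γ[c; SUM(f)→h](R))) → 4
  π[f,g](ρ[g/h](ρ[f/c](γ[c; SUM(f)→h](R)))) → 4
  (γ[f; COUNT(*)→g](R) − π[f,g](ρ[g/h](ρ[f/c](γ[c; SUM(f)→h](R))))) → 2

|E| = 2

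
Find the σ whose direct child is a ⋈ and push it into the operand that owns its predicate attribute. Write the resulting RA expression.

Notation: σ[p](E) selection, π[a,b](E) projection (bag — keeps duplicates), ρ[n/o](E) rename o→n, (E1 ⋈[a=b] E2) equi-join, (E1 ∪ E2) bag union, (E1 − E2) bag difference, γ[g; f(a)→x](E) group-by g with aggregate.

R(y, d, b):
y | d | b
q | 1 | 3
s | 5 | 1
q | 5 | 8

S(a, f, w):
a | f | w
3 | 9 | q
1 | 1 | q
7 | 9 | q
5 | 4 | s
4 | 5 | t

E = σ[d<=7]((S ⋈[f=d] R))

σ filters on d, owned by the right side.
E' = (S ⋈[f=d] σ[d<=7](R))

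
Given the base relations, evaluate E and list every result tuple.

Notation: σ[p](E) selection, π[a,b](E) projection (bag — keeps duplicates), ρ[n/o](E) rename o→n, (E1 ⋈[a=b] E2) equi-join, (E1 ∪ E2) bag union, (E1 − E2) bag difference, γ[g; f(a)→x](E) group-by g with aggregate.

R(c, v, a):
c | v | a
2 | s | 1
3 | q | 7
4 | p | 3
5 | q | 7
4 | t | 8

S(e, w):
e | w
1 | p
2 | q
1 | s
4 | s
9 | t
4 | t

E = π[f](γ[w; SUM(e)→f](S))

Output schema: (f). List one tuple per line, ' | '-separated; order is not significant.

Stepwise |·|:
  S → 6
  γ[w; SUM(e)→f](S) → 4
  π[f](γ[w; SUM(e)→f](S)) → 4

== RESULT ==
f
1
2
5
13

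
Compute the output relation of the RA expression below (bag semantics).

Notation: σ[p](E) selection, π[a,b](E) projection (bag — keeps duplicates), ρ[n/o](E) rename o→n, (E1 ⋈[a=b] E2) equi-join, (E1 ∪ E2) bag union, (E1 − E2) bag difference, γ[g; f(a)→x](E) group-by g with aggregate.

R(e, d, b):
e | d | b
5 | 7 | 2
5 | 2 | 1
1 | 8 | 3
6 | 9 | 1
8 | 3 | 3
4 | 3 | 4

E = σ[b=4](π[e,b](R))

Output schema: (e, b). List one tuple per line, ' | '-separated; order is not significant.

Stepwise |·|:
  R → 6
  π[e,b](R) → 6
  σ[b=4](π[e,b](R)) → 1

== RESULT ==
e | b
4 | 4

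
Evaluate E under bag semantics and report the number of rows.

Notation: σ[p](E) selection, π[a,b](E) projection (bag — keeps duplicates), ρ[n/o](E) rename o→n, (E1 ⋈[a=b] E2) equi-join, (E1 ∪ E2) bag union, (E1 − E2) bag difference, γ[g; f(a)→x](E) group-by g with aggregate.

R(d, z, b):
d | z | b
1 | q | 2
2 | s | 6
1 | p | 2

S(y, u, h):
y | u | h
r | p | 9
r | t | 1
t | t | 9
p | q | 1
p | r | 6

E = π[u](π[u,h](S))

Stepwise |·|:
  S → 5
  π[u,h](S) → 5
  π[u](π[u,h](S)) → 5

|E| = 5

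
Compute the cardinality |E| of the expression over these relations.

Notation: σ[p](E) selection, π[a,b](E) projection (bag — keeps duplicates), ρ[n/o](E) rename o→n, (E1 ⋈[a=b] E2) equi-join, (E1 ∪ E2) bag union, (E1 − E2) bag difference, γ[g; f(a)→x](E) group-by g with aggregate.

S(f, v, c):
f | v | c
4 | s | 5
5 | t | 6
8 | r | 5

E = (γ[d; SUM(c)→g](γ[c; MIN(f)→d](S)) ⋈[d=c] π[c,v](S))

Stepwise |·|:
  S → 3
  γ[c; MIN(f)→d](S) → 2
  γ[d; SUM(c)→g](γ[c; MIN(f)→d](S)) → 2
  S → 3
  π[c,v](S) → 3
  (γ[d; SUM(c)→g](γ[c; MIN(f)→d](S)) ⋈[d=c] π[c,v](S)) → 2

|E| = 2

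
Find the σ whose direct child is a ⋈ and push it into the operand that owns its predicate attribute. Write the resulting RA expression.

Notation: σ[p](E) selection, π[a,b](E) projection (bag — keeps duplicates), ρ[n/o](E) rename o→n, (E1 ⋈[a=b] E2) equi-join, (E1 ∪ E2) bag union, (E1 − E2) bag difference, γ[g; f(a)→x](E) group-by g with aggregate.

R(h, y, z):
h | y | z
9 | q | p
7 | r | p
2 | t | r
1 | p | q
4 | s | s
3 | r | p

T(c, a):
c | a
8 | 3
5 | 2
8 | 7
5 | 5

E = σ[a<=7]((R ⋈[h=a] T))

σ filters on a, owned by the right side.
E' = (R ⋈[h=a] σ[a<=7](T))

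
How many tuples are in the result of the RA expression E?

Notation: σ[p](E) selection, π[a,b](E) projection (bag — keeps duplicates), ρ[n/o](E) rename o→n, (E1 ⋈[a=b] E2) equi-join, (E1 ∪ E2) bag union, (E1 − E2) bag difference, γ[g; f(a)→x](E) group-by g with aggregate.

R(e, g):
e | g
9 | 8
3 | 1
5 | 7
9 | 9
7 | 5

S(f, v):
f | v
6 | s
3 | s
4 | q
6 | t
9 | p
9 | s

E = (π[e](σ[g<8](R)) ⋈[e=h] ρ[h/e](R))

Per-node cardinality:
  R → 5
  σ[g<8](R) → 3
  π[e](σ[g<8](R)) → 3
  R → 5
  ρ[h/e](R) → 5
  (π[e](σ[g<8](R)) ⋈[e=h] ρ[h/e](R)) → 3

|E| = 3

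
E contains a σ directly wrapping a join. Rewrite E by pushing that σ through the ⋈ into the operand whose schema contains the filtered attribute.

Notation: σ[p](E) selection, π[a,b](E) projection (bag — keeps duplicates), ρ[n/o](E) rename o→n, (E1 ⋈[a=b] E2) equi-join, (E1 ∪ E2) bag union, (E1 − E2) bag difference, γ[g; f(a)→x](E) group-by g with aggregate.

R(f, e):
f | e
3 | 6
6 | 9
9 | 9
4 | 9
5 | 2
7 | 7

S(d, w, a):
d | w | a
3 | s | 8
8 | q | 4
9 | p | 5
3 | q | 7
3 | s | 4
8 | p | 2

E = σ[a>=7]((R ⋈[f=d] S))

σ filters on a, owned by the right side.
E' = (R ⋈[f=d] σ[a>=7](S))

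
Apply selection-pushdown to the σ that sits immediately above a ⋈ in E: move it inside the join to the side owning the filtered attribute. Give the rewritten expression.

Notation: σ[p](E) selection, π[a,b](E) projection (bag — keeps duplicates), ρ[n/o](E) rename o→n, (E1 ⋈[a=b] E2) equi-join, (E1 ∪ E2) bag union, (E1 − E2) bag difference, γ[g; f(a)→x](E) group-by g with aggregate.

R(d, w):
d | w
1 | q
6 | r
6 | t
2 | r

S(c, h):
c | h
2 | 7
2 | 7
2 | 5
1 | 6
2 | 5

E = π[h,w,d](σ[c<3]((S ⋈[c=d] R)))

σ filters on c, owned by the left side.
E' = π[h,w,d]((σ[c<3](S) ⋈[c=d] R))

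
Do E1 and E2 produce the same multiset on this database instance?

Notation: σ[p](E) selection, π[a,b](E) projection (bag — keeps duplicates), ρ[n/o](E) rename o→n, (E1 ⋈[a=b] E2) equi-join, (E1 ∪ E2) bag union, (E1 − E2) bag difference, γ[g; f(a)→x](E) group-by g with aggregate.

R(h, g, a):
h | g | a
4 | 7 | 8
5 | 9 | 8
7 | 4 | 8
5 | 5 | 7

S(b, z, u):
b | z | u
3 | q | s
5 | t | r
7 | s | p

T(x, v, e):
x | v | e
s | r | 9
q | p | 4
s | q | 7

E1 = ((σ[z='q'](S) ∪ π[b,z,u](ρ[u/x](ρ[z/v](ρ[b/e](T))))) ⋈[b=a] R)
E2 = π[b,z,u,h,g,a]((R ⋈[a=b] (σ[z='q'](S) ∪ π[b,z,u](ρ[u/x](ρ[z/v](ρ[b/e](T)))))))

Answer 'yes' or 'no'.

E1 row counts bottom-up:
  S → 3
  σ[z='q'](S) → 1
  T → 3
  ρ[b/e](T) → 3
  ρ[z/v](ρ[b/e](T)) → 3
  ρ[u/x](ρ[z/v](ρ[b/e](T))) → 3
  π[b,z,u](ρ[u/x](ρ[z/v](ρ[b/e](T)))) → 3
  (σ[z='q'](S) ∪ π[b,z,u](ρ[u/x](ρ[z/v](ρ[b/e](T))))) → 4
  R → 4
  ((σ[z='q'](S) ∪ π[b,z,u](ρ[u/x](ρ[z/v](ρ[b/e](T))))) ⋈[b=a] R) → 1
E2 row counts bottom-up:
  R → 4
  S → 3
  σ[z='q'](S) → 1
  T → 3
  ρ[b/e](T) → 3
  ρ[z/v](ρ[b/e](T)) → 3
  ρ[u/x](ρ[z/v](ρ[b/e](T))) → 3
  π[b,z,u](ρ[u/x](ρ[z/v](ρ[b/e](T)))) → 3
  (σ[z='q'](S) ∪ π[b,z,u](ρ[u/x](ρ[z/v](ρ[b/e](T))))) → 4
  (R ⋈[a=b] (σ[z='q'](S) ∪ π[b,z,u](ρ[u/x](ρ[z/v](ρ[b/e](T)))))) → 1
  π[b,z,u,h,g,a]((R ⋈[a=b] (σ[z='q'](S) ∪ π[b,z,u](ρ[u/x](ρ[z/v](ρ[b/e](T))))))) → 1

E1 and E2 produce the same multiset:
b | z | u | h | g | a
7 | q | s | 5 | 5 | 7

yes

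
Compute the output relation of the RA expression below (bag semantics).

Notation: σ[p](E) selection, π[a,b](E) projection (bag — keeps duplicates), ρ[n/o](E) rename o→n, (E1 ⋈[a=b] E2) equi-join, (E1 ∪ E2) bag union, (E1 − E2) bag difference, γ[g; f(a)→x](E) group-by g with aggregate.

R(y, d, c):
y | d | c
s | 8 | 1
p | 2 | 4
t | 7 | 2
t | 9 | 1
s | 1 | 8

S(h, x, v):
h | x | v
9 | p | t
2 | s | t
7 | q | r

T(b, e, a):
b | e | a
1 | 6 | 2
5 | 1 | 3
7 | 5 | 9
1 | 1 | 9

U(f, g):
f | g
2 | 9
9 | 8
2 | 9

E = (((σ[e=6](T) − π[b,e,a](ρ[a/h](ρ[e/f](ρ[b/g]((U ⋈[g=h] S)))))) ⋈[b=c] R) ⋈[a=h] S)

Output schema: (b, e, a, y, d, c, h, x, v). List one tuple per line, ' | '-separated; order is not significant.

Stepwise |·|:
  T → 4
  σ[e=6](T) → 1
  U → 3
  S → 3
  (U ⋈[g=h] S) → 2
  ρ[b/g]((U ⋈[g=h] S)) → 2
  ρ[e/f](ρ[b/g]((U ⋈[g=h] S))) → 2
  ρ[a/h](ρ[e/f](ρ[b/g]((U ⋈[g=h] S)))) → 2
  π[b,e,a](ρ[a/h](ρ[e/f](ρ[b/g]((U ⋈[g=h] S))))) → 2
  (σ[e=6](T) − π[b,e,a](ρ[a/h](ρ[e/f](ρ[b/g]((U ⋈[g=h] S)))))) → 1
  R → 5
  ((σ[e=6](T) − π[b,e,a](ρ[a/h](ρ[e/f](ρ[b/g]((U ⋈[g=h] S)))))) ⋈[b=c] R) → 2
  S → 3
  (((σ[e=6](T) − π[b,e,a](ρ[a/h](ρ[e/f](ρ[b/g]((U ⋈[g=h] S)))))) ⋈[b=c] R) ⋈[a=h] S) → 2

== RESULT ==
b | e | a | y | d | c | h | x | v
1 | 6 | 2 | s | 8 | 1 | 2 | s | t
1 | 6 | 2 | t | 9 | 1 | 2 | s | t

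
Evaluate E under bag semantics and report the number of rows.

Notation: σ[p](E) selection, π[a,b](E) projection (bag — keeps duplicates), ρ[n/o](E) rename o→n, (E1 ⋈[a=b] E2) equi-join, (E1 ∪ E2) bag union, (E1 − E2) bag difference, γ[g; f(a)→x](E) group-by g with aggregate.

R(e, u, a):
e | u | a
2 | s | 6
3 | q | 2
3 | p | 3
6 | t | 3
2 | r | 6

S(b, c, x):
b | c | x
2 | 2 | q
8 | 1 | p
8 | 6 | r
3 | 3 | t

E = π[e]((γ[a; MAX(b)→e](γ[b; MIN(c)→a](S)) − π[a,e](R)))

Subexpression sizes:
  S → 4
  γ[b; MIN(c)→a](S) → 3
  γ[a; MAX(b)→e](γ[b; MIN(c)→a](S)) → 3
  R → 5
  π[a,e](R) → 5
  (γ[a; MAX(b)→e](γ[b; MIN(c)→a](S)) − π[a,e](R)) → 2
  π[e]((γ[a; MAX(b)→e](γ[b; MIN(c)→a](S)) − π[a,e](R))) → 2

|E| = 2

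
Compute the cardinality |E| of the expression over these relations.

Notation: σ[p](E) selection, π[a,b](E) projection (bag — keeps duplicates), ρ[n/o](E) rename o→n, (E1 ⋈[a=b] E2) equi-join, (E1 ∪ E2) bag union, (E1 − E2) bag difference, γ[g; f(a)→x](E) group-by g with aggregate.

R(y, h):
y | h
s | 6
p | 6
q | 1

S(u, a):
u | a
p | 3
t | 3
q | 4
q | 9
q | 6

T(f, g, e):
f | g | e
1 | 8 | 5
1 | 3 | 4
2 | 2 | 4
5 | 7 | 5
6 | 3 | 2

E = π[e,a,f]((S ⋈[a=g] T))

Row counts bottom-up:
  S → 5
  T → 5
  (S ⋈[a=g] T) → 4
  π[e,a,f]((S ⋈[a=g] T)) → 4

|E| = 4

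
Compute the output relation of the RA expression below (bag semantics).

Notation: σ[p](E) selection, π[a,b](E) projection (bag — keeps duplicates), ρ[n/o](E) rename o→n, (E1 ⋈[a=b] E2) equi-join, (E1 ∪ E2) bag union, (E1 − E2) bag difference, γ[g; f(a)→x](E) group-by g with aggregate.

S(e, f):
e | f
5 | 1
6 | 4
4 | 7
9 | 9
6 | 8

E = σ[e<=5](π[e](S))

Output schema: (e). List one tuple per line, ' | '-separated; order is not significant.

Stepwise |·|:
  S → 5
  π[e](S) → 5
  σ[e<=5](π[e](S)) → 2

== RESULT ==
e
4
5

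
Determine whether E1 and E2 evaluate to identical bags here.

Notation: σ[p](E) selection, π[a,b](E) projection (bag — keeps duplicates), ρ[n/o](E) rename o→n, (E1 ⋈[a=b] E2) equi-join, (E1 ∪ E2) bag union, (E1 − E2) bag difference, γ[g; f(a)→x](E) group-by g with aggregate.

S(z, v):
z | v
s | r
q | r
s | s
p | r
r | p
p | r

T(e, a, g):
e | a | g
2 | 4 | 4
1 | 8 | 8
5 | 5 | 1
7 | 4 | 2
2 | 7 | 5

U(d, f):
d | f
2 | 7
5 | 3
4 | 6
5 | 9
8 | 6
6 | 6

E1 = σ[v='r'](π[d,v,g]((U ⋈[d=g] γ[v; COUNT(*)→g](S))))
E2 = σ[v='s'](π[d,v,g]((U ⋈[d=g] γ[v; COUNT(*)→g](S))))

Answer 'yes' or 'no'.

E1 per-node cardinality:
  U → 6
  S → 6
  γ[v; COUNT(*)→g](S) → 3
  (U ⋈[d=g] γ[v; COUNT(*)→g](S)) → 1
  π[d,v,g]((U ⋈[d=g] γ[v; COUNT(*)→g](S))) → 1
  σ[v='r'](π[d,v,g]((U ⋈[d=g] γ[v; COUNT(*)→g](S)))) → 1
E2 per-node cardinality:
  U → 6
  S → 6
  γ[v; COUNT(*)→g](S) → 3
  (U ⋈[d=g] γ[v; COUNT(*)→g](S)) → 1
  π[d,v,g]((U ⋈[d=g] γ[v; COUNT(*)→g](S))) → 1
  σ[v='s'](π[d,v,g]((U ⋈[d=g] γ[v; COUNT(*)→g](S)))) → 0

E1 result:
d | v | g
4 | r | 4
E2 result:
d | v | g
(0 rows)
Witness: (4, 'r', 4) appears 1× in E1 but 0× in E2.

no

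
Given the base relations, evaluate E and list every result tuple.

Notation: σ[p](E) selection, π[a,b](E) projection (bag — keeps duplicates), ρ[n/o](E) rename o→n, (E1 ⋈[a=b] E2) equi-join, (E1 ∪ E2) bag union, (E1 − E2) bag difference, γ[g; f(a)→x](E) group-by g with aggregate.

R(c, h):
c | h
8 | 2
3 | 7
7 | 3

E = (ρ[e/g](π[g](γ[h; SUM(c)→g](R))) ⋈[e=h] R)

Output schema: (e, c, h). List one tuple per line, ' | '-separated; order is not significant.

Subexpression sizes:
  R → 3
  γ[h; SUM(c)→g](R) → 3
  π[g](γ[h; SUM(c)→g](R)) → 3
  ρ[e/g](π[g](γ[h; SUM(c)→g](R))) → 3
  R → 3
  (ρ[e/g](π[g](γ[h; SUM(c)→g](R))) ⋈[e=h] R) → 2

== RESULT ==
e | c | h
3 | 7 | 3
7 | 3 | 7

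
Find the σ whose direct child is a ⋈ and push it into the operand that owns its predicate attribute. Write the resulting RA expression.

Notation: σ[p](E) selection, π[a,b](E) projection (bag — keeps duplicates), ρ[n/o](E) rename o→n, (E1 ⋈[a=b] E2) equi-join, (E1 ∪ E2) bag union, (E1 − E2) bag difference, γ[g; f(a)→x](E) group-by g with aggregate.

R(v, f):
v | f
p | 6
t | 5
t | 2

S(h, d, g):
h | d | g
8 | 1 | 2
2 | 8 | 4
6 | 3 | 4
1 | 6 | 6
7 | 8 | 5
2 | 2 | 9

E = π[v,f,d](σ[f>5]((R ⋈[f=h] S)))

σ filters on f, owned by the left side.
E' = π[v,f,d]((σ[f>5](R) ⋈[f=h] S))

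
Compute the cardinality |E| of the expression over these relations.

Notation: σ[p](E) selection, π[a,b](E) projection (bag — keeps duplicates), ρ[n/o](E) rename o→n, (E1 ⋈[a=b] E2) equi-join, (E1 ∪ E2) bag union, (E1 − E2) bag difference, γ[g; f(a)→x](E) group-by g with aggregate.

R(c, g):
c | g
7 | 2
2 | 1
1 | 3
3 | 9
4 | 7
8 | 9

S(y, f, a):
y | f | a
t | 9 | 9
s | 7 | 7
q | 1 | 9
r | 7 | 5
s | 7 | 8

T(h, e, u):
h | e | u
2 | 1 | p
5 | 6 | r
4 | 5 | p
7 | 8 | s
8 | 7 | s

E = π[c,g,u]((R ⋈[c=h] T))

Per-node cardinality:
  R → 6
  T → 5
  (R ⋈[c=h] T) → 4
  π[c,g,u]((R ⋈[c=h] T)) → 4

|E| = 4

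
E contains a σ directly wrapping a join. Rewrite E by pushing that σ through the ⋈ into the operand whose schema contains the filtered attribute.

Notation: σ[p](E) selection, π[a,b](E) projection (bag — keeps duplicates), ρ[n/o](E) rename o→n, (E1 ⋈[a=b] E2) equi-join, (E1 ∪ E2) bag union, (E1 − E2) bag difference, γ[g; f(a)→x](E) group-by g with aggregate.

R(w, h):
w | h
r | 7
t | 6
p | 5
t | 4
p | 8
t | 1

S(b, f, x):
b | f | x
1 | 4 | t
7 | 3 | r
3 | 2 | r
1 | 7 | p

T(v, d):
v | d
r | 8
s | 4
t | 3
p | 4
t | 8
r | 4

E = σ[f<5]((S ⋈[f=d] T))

σ filters on f, owned by the left side.
E' = (σ[f<5](S) ⋈[f=d] T)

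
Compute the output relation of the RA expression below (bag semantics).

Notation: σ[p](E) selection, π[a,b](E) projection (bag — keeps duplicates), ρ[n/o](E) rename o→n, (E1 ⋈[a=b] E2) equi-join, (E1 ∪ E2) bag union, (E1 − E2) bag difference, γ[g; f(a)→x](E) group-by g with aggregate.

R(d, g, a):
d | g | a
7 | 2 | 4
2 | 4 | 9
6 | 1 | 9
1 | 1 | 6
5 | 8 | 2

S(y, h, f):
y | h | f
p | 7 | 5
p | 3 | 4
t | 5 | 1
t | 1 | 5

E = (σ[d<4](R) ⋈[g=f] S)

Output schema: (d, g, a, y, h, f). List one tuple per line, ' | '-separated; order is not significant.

Subexpression sizes:
  R → 5
  σ[d<4](R) → 2
  S → 4
  (σ[d<4](R) ⋈[g=f] S) → 2

== RESULT ==
d | g | a | y | h | f
1 | 1 | 6 | t | 5 | 1
2 | 4 | 9 | p | 3 | 4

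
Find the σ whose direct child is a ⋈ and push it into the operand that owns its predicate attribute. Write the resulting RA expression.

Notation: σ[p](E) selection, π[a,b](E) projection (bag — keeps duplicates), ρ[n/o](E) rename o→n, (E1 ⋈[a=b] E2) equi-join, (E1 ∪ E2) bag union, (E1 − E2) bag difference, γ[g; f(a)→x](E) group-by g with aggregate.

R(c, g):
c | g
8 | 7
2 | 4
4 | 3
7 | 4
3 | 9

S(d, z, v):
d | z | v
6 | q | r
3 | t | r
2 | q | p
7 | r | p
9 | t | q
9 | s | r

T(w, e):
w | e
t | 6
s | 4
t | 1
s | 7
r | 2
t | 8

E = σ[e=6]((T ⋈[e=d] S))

σ filters on e, owned by the left side.
E' = (σ[e=6](T) ⋈[e=d] S)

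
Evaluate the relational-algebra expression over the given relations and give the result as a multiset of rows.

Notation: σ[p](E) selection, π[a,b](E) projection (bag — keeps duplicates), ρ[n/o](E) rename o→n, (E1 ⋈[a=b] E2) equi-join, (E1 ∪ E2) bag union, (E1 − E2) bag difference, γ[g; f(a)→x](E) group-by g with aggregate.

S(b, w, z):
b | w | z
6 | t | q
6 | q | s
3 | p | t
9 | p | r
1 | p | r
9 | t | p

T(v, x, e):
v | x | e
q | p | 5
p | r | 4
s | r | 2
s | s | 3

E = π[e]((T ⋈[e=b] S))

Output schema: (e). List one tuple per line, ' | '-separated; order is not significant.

Subexpression sizes:
  T → 4
  S → 6
  (T ⋈[e=b] S) → 1
  π[e]((T ⋈[e=b] S)) → 1

== RESULT ==
e
3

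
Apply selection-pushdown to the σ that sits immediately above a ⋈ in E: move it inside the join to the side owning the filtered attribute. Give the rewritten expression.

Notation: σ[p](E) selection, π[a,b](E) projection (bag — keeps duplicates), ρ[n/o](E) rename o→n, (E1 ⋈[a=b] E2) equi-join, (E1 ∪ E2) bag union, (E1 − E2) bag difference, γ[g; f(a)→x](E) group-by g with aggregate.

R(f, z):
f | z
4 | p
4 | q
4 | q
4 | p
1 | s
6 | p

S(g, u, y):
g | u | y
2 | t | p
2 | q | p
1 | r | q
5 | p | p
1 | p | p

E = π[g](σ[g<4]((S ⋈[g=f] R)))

σ filters on g, owned by the left side.
E' = π[g]((σ[g<4](S) ⋈[g=f] R))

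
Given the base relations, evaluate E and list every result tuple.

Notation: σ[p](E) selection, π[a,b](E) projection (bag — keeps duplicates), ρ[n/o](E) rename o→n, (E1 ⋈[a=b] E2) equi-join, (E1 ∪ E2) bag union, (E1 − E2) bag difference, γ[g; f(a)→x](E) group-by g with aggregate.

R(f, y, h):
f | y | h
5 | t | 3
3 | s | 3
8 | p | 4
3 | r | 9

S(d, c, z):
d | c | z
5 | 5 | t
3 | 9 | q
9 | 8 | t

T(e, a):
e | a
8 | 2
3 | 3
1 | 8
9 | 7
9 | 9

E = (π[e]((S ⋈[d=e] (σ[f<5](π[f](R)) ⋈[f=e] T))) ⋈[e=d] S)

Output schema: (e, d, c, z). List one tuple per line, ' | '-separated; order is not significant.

Subexpression sizes:
  S → 3
  R → 4
  π[f](R) → 4
  σ[f<5](π[f](R)) → 2
  T → 5
  (σ[f<5](π[f](R)) ⋈[f=e] T) → 2
  (S ⋈[d=e] (σ[f<5](π[f](R)) ⋈[f=e] T)) → 2
  π[e]((S ⋈[d=e] (σ[f<5](π[f](R)) ⋈[f=e] T))) → 2
  S → 3
  (π[e]((S ⋈[d=e] (σ[f<5](π[f](R)) ⋈[f=e] T))) ⋈[e=d] S) → 2

== RESULT ==
e | d | c | z
3 | 3 | 9 | q
3 | 3 | 9 | q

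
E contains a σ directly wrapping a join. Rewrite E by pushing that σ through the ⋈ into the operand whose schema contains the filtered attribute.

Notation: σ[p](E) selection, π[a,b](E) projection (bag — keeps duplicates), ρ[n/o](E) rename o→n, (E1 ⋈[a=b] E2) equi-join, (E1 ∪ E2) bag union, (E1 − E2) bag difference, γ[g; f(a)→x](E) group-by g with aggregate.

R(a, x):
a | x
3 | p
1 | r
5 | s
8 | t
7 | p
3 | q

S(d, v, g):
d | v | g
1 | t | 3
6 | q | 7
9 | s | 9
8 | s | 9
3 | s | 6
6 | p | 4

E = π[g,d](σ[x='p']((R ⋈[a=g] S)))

σ filters on x, owned by the left side.
E' = π[g,d]((σ[x='p'](R) ⋈[a=g] S))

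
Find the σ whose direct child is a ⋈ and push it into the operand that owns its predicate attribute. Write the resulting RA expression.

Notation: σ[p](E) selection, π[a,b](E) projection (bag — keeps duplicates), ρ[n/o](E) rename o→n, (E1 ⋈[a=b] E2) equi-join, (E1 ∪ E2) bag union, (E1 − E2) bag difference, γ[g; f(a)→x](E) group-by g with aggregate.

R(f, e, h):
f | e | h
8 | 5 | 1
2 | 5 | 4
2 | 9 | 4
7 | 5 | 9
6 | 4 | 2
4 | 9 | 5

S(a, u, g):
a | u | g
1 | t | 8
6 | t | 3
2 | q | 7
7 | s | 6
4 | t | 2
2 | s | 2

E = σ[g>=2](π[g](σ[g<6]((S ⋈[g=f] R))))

σ filters on g, owned by the left side.
E' = σ[g>=2](π[g]((σ[g<6](S) ⋈[g=f] R)))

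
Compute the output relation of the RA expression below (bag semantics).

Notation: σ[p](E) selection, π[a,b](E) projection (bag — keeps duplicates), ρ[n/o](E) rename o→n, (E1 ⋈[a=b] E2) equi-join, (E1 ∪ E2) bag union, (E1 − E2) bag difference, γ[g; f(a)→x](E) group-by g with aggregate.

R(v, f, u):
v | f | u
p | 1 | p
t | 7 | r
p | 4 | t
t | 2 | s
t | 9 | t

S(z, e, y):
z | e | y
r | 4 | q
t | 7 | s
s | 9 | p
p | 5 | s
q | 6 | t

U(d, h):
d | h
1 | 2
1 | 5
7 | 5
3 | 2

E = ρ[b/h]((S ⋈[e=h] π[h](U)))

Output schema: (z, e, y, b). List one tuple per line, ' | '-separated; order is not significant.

Stepwise |·|:
  S → 5
  U → 4
  π[h](U) → 4
  (S ⋈[e=h] π[h](U)) → 2
  ρ[b/h]((S ⋈[e=h] π[h](U))) → 2

== RESULT ==
z | e | y | b
p | 5 | s | 5
p | 5 | s | 5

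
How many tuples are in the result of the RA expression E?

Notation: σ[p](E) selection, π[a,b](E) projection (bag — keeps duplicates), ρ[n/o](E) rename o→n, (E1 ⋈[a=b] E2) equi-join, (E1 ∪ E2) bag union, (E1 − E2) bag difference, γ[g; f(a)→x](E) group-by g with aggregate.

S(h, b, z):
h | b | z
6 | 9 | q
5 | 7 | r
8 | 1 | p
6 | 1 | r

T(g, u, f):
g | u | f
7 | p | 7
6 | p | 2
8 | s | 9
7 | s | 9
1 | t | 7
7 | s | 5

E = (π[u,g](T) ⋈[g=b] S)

Per-node cardinality:
  T → 6
  π[u,g](T) → 6
  S → 4
  (π[u,g](T) ⋈[g=b] S) → 5

|E| = 5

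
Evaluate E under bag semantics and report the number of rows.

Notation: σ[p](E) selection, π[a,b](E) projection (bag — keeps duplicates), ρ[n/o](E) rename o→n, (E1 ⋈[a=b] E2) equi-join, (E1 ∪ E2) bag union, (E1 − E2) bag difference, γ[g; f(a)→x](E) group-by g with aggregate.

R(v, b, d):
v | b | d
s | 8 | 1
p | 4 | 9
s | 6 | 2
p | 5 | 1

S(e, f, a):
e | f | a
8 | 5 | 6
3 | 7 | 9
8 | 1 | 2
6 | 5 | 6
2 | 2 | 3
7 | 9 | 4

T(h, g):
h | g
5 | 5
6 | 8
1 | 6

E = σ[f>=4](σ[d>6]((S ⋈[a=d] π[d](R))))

Stepwise |·|:
  S → 6
  R → 4
  π[d](R) → 4
  (S ⋈[a=d] π[d](R)) → 2
  σ[d>6]((S ⋈[a=d] π[d](R))) → 1
  σ[f>=4](σ[d>6]((S ⋈[a=d] π[d](R)))) → 1

|E| = 1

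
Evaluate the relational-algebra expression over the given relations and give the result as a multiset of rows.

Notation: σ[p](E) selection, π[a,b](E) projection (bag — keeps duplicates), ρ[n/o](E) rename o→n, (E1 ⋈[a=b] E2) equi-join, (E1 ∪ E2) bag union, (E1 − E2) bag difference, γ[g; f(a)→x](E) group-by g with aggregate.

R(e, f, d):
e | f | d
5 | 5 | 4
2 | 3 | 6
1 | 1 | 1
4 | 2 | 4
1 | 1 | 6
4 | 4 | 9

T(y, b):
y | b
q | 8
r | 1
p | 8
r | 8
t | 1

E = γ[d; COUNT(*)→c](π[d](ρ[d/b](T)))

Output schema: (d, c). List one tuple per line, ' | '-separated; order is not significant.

Stepwise |·|:
  T → 5
  ρ[d/b](T) → 5
  π[d](ρ[d/b](T)) → 5
  γ[d; COUNT(*)→c](π[d](ρ[d/b](T))) → 2

== RESULT ==
d | c
1 | 2
8 | 3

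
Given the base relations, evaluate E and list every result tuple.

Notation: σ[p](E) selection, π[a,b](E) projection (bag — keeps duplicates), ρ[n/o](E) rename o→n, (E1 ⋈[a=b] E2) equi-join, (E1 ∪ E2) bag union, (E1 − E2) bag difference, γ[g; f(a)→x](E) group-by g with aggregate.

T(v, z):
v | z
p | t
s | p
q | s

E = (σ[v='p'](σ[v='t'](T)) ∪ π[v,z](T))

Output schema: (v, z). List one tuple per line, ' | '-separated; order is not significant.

Stepwise |·|:
  T → 3
  σ[v='t'](T) → 0
  σ[v='p'](σ[v='t'](T)) → 0
  T → 3
  π[v,z](T) → 3
  (σ[v='p'](σ[v='t'](T)) ∪ π[v,z](T)) → 3

== RESULT ==
v | z
p | t
q | s
s | p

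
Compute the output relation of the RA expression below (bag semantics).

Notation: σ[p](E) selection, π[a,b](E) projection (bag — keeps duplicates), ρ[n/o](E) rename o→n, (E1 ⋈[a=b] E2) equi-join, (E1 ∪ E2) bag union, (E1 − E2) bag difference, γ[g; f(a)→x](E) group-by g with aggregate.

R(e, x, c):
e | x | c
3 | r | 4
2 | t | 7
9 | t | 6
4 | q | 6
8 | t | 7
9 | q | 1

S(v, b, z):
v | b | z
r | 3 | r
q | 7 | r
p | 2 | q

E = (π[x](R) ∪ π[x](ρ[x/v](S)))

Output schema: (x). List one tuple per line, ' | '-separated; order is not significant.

Row counts bottom-up:
  R → 6
  π[x](R) → 6
  S → 3
  ρ[x/v](S) → 3
  π[x](ρ[x/v](S)) → 3
  (π[x](R) ∪ π[x](ρ[x/v](S))) → 9

== RESULT ==
x
p
q
q
q
r
r
t
t
t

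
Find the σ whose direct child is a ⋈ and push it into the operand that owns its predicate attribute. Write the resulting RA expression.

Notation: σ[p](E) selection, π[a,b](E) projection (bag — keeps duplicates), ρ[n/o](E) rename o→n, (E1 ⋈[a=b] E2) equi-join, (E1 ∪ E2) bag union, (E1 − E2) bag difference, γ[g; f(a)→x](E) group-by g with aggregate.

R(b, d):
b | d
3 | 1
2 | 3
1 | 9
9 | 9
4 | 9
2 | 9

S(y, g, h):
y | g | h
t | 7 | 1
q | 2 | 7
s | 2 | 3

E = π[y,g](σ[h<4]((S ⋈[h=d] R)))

σ filters on h, owned by the left side.
E' = π[y,g]((σ[h<4](S) ⋈[h=d] R))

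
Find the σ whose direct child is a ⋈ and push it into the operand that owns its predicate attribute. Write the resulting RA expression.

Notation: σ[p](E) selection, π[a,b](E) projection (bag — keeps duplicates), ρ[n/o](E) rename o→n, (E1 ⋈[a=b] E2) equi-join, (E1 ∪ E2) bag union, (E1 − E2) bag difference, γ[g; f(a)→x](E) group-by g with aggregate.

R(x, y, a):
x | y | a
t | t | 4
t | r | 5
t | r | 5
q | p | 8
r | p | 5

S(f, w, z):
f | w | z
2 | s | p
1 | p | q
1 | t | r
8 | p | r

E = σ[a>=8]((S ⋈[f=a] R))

σ filters on a, owned by the right side.
E' = (S ⋈[f=a] σ[a>=8](R))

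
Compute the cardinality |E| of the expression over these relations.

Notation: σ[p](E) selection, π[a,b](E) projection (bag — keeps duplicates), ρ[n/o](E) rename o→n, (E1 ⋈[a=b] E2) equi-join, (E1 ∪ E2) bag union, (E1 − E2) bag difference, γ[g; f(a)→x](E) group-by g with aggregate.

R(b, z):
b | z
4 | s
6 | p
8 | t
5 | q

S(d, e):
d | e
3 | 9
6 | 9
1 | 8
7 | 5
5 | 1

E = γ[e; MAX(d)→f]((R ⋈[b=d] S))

Subexpression sizes:
  R → 4
  S → 5
  (R ⋈[b=d] S) → 2
  γ[e; MAX(d)→f]((R ⋈[b=d] S)) → 2

|E| = 2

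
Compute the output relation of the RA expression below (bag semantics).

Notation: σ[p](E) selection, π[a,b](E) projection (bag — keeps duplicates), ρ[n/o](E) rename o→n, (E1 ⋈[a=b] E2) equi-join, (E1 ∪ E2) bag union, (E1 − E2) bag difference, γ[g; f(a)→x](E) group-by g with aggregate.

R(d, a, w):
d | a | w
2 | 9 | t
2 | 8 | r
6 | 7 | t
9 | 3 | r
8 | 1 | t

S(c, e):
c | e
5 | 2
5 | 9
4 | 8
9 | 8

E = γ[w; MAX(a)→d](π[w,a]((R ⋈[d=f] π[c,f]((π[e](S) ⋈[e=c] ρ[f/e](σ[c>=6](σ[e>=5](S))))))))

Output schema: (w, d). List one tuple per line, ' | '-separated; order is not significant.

Subexpression sizes:
  R → 5
  S → 4
  π[e](S) → 4
  S → 4
  σ[e>=5](S) → 3
  σ[c>=6](σ[e>=5](S)) → 1
  ρ[f/e](σ[c>=6](σ[e>=5](S))) → 1
  (π[e](S) ⋈[e=c] ρ[f/e](σ[c>=6](σ[e>=5](S)))) → 1
  π[c,f]((π[e](S) ⋈[e=c] ρ[f/e](σ[c>=6](σ[e>=5](S))))) → 1
  (R ⋈[d=f] π[c,f]((π[e](S) ⋈[e=c] ρ[f/e](σ[c>=6](σ[e>=5](S)))))) → 1
  π[w,a]((R ⋈[d=f] π[c,f]((π[e](S) ⋈[e=c] ρ[f/e](σ[c>=6](σ[e>=5](S))))))) → 1
  γ[w; MAX(a)→d](π[w,a]((R ⋈[d=f] π[c,f]((π[e](S) ⋈[e=c] ρ[f/e](σ[c>=6](σ[e>=5](S)))))))) → 1

== RESULT ==
w | d
t | 1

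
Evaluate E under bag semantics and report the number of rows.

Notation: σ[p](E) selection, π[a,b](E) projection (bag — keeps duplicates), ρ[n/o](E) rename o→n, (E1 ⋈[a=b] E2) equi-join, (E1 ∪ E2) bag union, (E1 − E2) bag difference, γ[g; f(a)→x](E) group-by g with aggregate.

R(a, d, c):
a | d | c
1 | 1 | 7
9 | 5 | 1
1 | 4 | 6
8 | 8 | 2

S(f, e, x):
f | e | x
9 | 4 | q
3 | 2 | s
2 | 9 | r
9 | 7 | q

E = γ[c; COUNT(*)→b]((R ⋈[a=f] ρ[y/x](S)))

Subexpression sizes:
  R → 4
  S → 4
  ρ[y/x](S) → 4
  (R ⋈[a=f] ρ[y/x](S)) → 2
  γ[c; COUNT(*)→b]((R ⋈[a=f] ρ[y/x](S))) → 1

|E| = 1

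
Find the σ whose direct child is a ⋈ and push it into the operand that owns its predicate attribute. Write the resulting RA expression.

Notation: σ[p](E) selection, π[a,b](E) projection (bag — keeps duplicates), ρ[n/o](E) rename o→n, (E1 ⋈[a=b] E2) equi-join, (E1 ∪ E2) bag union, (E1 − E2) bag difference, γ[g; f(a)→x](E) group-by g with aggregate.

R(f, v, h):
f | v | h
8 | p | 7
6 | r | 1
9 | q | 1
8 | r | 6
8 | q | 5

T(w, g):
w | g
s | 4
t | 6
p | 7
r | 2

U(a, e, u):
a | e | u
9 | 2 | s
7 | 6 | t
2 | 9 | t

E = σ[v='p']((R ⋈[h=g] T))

σ filters on v, owned by the left side.
E' = (σ[v='p'](R) ⋈[h=g] T)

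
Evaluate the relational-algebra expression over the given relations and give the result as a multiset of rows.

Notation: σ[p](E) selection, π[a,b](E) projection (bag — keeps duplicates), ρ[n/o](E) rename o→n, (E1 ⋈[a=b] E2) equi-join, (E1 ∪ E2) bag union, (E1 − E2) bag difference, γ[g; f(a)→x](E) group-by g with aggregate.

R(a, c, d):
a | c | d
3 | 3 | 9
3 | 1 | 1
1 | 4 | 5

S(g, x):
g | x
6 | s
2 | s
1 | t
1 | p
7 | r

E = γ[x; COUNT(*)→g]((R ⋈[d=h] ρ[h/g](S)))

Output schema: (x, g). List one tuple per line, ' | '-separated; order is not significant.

Per-node cardinality:
  R → 3
  S → 5
  ρ[h/g](S) → 5
  (R ⋈[d=h] ρ[h/g](S)) → 2
  γ[x; COUNT(*)→g]((R ⋈[d=h] ρ[h/g](S))) → 2

== RESULT ==
x | g
p | 1
t | 1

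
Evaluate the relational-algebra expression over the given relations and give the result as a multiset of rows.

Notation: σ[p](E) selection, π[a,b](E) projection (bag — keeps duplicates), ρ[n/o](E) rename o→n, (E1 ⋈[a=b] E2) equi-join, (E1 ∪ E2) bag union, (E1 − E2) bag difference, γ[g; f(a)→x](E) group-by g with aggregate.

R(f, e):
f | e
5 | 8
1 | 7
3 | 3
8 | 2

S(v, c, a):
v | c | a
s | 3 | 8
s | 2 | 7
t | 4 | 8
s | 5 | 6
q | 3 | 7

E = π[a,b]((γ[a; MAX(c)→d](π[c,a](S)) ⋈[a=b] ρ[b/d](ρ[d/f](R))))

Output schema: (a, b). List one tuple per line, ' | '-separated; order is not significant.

Row counts bottom-up:
  S → 5
  π[c,a](S) → 5
  γ[a; MAX(c)→d](π[c,a](S)) → 3
  R → 4
  ρ[d/f](R) → 4
  ρ[b/d](ρ[d/f](R)) → 4
  (γ[a; MAX(c)→d](π[c,a](S)) ⋈[a=b] ρ[b/d](ρ[d/f](R))) → 1
  π[a,b]((γ[a; MAX(c)→d](π[c,a](S)) ⋈[a=b] ρ[b/d](ρ[d/f](R)))) → 1

== RESULT ==
a | b
8 | 8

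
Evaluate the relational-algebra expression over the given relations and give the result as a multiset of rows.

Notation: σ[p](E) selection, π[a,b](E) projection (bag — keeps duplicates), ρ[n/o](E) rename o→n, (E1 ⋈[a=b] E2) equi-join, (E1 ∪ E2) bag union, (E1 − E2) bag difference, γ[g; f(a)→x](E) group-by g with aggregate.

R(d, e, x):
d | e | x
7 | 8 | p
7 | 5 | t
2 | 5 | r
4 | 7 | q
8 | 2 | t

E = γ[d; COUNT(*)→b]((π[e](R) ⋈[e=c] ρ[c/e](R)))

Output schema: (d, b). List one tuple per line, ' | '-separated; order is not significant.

Per-node cardinality:
  R → 5
  π[e](R) → 5
  R → 5
  ρ[c/e](R) → 5
  (π[e](R) ⋈[e=c] ρ[c/e](R)) → 7
  γ[d; COUNT(*)→b]((π[e](R) ⋈[e=c] ρ[c/e](R))) → 4

== RESULT ==
d | b
2 | 2
4 | 1
7 | 3
8 | 1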